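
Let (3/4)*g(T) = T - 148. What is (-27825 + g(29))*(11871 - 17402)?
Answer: 464332981/3 ≈ 1.5478e+8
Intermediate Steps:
g(T) = -592/3 + 4*T/3 (g(T) = 4*(T - 148)/3 = 4*(-148 + T)/3 = -592/3 + 4*T/3)
(-27825 + g(29))*(11871 - 17402) = (-27825 + (-592/3 + (4/3)*29))*(11871 - 17402) = (-27825 + (-592/3 + 116/3))*(-5531) = (-27825 - 476/3)*(-5531) = -83951/3*(-5531) = 464332981/3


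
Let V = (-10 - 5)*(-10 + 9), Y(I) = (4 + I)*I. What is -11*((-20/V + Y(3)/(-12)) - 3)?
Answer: 803/12 ≈ 66.917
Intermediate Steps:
Y(I) = I*(4 + I)
V = 15 (V = -15*(-1) = 15)
-11*((-20/V + Y(3)/(-12)) - 3) = -11*((-20/15 + (3*(4 + 3))/(-12)) - 3) = -11*((-20*1/15 + (3*7)*(-1/12)) - 3) = -11*((-4/3 + 21*(-1/12)) - 3) = -11*((-4/3 - 7/4) - 3) = -11*(-37/12 - 3) = -11*(-73/12) = 803/12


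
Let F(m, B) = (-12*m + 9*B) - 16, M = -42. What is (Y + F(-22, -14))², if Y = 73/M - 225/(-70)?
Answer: 6723649/441 ≈ 15246.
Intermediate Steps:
F(m, B) = -16 - 12*m + 9*B
Y = 31/21 (Y = 73/(-42) - 225/(-70) = 73*(-1/42) - 225*(-1/70) = -73/42 + 45/14 = 31/21 ≈ 1.4762)
(Y + F(-22, -14))² = (31/21 + (-16 - 12*(-22) + 9*(-14)))² = (31/21 + (-16 + 264 - 126))² = (31/21 + 122)² = (2593/21)² = 6723649/441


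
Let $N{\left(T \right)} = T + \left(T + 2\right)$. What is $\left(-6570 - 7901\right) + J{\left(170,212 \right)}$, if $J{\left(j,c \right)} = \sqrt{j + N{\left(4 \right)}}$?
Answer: $-14471 + 6 \sqrt{5} \approx -14458.0$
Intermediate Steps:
$N{\left(T \right)} = 2 + 2 T$ ($N{\left(T \right)} = T + \left(2 + T\right) = 2 + 2 T$)
$J{\left(j,c \right)} = \sqrt{10 + j}$ ($J{\left(j,c \right)} = \sqrt{j + \left(2 + 2 \cdot 4\right)} = \sqrt{j + \left(2 + 8\right)} = \sqrt{j + 10} = \sqrt{10 + j}$)
$\left(-6570 - 7901\right) + J{\left(170,212 \right)} = \left(-6570 - 7901\right) + \sqrt{10 + 170} = \left(-6570 - 7901\right) + \sqrt{180} = -14471 + 6 \sqrt{5}$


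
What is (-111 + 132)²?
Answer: 441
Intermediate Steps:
(-111 + 132)² = 21² = 441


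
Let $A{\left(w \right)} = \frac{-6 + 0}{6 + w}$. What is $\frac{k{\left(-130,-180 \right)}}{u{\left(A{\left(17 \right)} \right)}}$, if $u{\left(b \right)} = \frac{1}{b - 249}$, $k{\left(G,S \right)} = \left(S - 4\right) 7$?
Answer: $321048$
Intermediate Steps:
$k{\left(G,S \right)} = -28 + 7 S$ ($k{\left(G,S \right)} = \left(-4 + S\right) 7 = -28 + 7 S$)
$A{\left(w \right)} = - \frac{6}{6 + w}$
$u{\left(b \right)} = \frac{1}{-249 + b}$
$\frac{k{\left(-130,-180 \right)}}{u{\left(A{\left(17 \right)} \right)}} = \frac{-28 + 7 \left(-180\right)}{\frac{1}{-249 - \frac{6}{6 + 17}}} = \frac{-28 - 1260}{\frac{1}{-249 - \frac{6}{23}}} = - \frac{1288}{\frac{1}{-249 - \frac{6}{23}}} = - \frac{1288}{\frac{1}{- \frac{5733}{23}}} = - \frac{1288}{- \frac{23}{5733}} = \left(-1288\right) \left(- \frac{5733}{23}\right) = 321048$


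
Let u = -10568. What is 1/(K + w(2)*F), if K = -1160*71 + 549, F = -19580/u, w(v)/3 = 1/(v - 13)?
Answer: -2642/216145997 ≈ -1.2223e-5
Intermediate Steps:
w(v) = 3/(-13 + v) (w(v) = 3/(v - 13) = 3/(-13 + v))
F = 4895/2642 (F = -19580/(-10568) = -19580*(-1/10568) = 4895/2642 ≈ 1.8528)
K = -81811 (K = -82360 + 549 = -81811)
1/(K + w(2)*F) = 1/(-81811 + (3/(-13 + 2))*(4895/2642)) = 1/(-81811 + (3/(-11))*(4895/2642)) = 1/(-81811 + (3*(-1/11))*(4895/2642)) = 1/(-81811 - 3/11*4895/2642) = 1/(-81811 - 1335/2642) = 1/(-216145997/2642) = -2642/216145997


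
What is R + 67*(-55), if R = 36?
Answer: -3649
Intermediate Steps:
R + 67*(-55) = 36 + 67*(-55) = 36 - 3685 = -3649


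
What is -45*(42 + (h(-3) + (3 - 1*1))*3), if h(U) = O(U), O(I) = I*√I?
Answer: -2160 + 405*I*√3 ≈ -2160.0 + 701.48*I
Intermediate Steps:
O(I) = I^(3/2)
h(U) = U^(3/2)
-45*(42 + (h(-3) + (3 - 1*1))*3) = -45*(42 + ((-3)^(3/2) + (3 - 1*1))*3) = -45*(42 + (-3*I*√3 + (3 - 1))*3) = -45*(42 + (-3*I*√3 + 2)*3) = -45*(42 + (2 - 3*I*√3)*3) = -45*(42 + (6 - 9*I*√3)) = -45*(48 - 9*I*√3) = -2160 + 405*I*√3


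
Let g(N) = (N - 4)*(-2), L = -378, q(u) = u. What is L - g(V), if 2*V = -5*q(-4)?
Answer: -366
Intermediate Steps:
V = 10 (V = (-5*(-4))/2 = (½)*20 = 10)
g(N) = 8 - 2*N (g(N) = (-4 + N)*(-2) = 8 - 2*N)
L - g(V) = -378 - (8 - 2*10) = -378 - (8 - 20) = -378 - 1*(-12) = -378 + 12 = -366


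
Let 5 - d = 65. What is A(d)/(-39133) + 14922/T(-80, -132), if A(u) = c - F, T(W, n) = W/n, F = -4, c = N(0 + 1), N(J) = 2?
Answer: 9635053269/391330 ≈ 24621.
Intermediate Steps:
d = -60 (d = 5 - 1*65 = 5 - 65 = -60)
c = 2
A(u) = 6 (A(u) = 2 - 1*(-4) = 2 + 4 = 6)
A(d)/(-39133) + 14922/T(-80, -132) = 6/(-39133) + 14922/((-80/(-132))) = 6*(-1/39133) + 14922/((-80*(-1/132))) = -6/39133 + 14922/(20/33) = -6/39133 + 14922*(33/20) = -6/39133 + 246213/10 = 9635053269/391330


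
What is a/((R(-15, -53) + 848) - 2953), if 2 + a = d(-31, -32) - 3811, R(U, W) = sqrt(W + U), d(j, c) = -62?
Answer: 8156875/4431093 + 7750*I*sqrt(17)/4431093 ≈ 1.8408 + 0.0072113*I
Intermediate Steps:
R(U, W) = sqrt(U + W)
a = -3875 (a = -2 + (-62 - 3811) = -2 - 3873 = -3875)
a/((R(-15, -53) + 848) - 2953) = -3875/((sqrt(-15 - 53) + 848) - 2953) = -3875/((sqrt(-68) + 848) - 2953) = -3875/((2*I*sqrt(17) + 848) - 2953) = -3875/((848 + 2*I*sqrt(17)) - 2953) = -3875/(-2105 + 2*I*sqrt(17))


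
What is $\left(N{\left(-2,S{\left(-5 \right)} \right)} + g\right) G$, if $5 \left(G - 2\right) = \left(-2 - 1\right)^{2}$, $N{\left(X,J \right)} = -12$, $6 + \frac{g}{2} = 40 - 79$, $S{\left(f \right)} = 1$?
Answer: $- \frac{1938}{5} \approx -387.6$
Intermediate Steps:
$g = -90$ ($g = -12 + 2 \left(40 - 79\right) = -12 + 2 \left(-39\right) = -12 - 78 = -90$)
$G = \frac{19}{5}$ ($G = 2 + \frac{\left(-2 - 1\right)^{2}}{5} = 2 + \frac{\left(-3\right)^{2}}{5} = 2 + \frac{1}{5} \cdot 9 = 2 + \frac{9}{5} = \frac{19}{5} \approx 3.8$)
$\left(N{\left(-2,S{\left(-5 \right)} \right)} + g\right) G = \left(-12 - 90\right) \frac{19}{5} = \left(-102\right) \frac{19}{5} = - \frac{1938}{5}$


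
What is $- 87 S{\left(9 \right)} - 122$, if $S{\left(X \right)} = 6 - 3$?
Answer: $-383$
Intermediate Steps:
$S{\left(X \right)} = 3$
$- 87 S{\left(9 \right)} - 122 = \left(-87\right) 3 - 122 = -261 - 122 = -383$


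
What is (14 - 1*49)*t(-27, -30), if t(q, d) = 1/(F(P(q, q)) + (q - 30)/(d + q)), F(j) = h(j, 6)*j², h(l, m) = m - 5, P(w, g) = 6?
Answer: -35/37 ≈ -0.94595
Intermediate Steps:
h(l, m) = -5 + m
F(j) = j² (F(j) = (-5 + 6)*j² = 1*j² = j²)
t(q, d) = 1/(36 + (-30 + q)/(d + q)) (t(q, d) = 1/(6² + (q - 30)/(d + q)) = 1/(36 + (-30 + q)/(d + q)))
(14 - 1*49)*t(-27, -30) = (14 - 1*49)*((-30 - 27)/(-30 + 36*(-30) + 37*(-27))) = (14 - 49)*(-57/(-30 - 1080 - 999)) = -35*(-57)/(-2109) = -(-35)*(-57)/2109 = -35*1/37 = -35/37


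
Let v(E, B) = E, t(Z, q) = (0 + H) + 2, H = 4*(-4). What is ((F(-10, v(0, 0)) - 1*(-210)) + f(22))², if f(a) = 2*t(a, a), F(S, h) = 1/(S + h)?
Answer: 3308761/100 ≈ 33088.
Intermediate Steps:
H = -16
t(Z, q) = -14 (t(Z, q) = (0 - 16) + 2 = -16 + 2 = -14)
f(a) = -28 (f(a) = 2*(-14) = -28)
((F(-10, v(0, 0)) - 1*(-210)) + f(22))² = ((1/(-10 + 0) - 1*(-210)) - 28)² = ((1/(-10) + 210) - 28)² = ((-⅒ + 210) - 28)² = (2099/10 - 28)² = (1819/10)² = 3308761/100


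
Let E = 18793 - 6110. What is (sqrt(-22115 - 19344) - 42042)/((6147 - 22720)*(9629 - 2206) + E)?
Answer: 21021/61504348 - I*sqrt(41459)/123008696 ≈ 0.00034178 - 1.6553e-6*I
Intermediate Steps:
E = 12683
(sqrt(-22115 - 19344) - 42042)/((6147 - 22720)*(9629 - 2206) + E) = (sqrt(-22115 - 19344) - 42042)/((6147 - 22720)*(9629 - 2206) + 12683) = (sqrt(-41459) - 42042)/(-16573*7423 + 12683) = (I*sqrt(41459) - 42042)/(-123021379 + 12683) = (-42042 + I*sqrt(41459))/(-123008696) = (-42042 + I*sqrt(41459))*(-1/123008696) = 21021/61504348 - I*sqrt(41459)/123008696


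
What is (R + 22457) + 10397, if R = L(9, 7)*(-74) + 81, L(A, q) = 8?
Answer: 32343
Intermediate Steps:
R = -511 (R = 8*(-74) + 81 = -592 + 81 = -511)
(R + 22457) + 10397 = (-511 + 22457) + 10397 = 21946 + 10397 = 32343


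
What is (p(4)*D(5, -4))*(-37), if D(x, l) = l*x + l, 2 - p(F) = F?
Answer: -1776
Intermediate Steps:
p(F) = 2 - F
D(x, l) = l + l*x
(p(4)*D(5, -4))*(-37) = ((2 - 1*4)*(-4*(1 + 5)))*(-37) = ((2 - 4)*(-4*6))*(-37) = -2*(-24)*(-37) = 48*(-37) = -1776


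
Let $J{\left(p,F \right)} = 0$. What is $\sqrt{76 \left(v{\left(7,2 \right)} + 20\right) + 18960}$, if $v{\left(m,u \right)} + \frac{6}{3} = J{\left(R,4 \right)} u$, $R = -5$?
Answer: $22 \sqrt{42} \approx 142.58$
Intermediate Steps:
$v{\left(m,u \right)} = -2$ ($v{\left(m,u \right)} = -2 + 0 u = -2 + 0 = -2$)
$\sqrt{76 \left(v{\left(7,2 \right)} + 20\right) + 18960} = \sqrt{76 \left(-2 + 20\right) + 18960} = \sqrt{76 \cdot 18 + 18960} = \sqrt{1368 + 18960} = \sqrt{20328} = 22 \sqrt{42}$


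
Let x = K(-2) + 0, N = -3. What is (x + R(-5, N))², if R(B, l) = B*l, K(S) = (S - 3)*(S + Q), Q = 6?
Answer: 25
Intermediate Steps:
K(S) = (-3 + S)*(6 + S) (K(S) = (S - 3)*(S + 6) = (-3 + S)*(6 + S))
x = -20 (x = (-18 + (-2)² + 3*(-2)) + 0 = (-18 + 4 - 6) + 0 = -20 + 0 = -20)
(x + R(-5, N))² = (-20 - 5*(-3))² = (-20 + 15)² = (-5)² = 25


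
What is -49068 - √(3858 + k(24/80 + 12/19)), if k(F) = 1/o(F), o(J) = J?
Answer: -49068 - 4*√7556307/177 ≈ -49130.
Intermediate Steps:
k(F) = 1/F
-49068 - √(3858 + k(24/80 + 12/19)) = -49068 - √(3858 + 1/(24/80 + 12/19)) = -49068 - √(3858 + 1/(24*(1/80) + 12*(1/19))) = -49068 - √(3858 + 1/(3/10 + 12/19)) = -49068 - √(3858 + 1/(177/190)) = -49068 - √(3858 + 190/177) = -49068 - √(683056/177) = -49068 - 4*√7556307/177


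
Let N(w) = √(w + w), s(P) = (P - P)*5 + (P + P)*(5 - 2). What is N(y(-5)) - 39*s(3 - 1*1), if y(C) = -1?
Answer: -468 + I*√2 ≈ -468.0 + 1.4142*I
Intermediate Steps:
s(P) = 6*P (s(P) = 0*5 + (2*P)*3 = 0 + 6*P = 6*P)
N(w) = √2*√w (N(w) = √(2*w) = √2*√w)
N(y(-5)) - 39*s(3 - 1*1) = √2*√(-1) - 234*(3 - 1*1) = √2*I - 234*(3 - 1) = I*√2 - 234*2 = I*√2 - 39*12 = I*√2 - 468 = -468 + I*√2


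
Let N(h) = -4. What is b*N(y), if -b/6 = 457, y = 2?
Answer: 10968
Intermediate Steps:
b = -2742 (b = -6*457 = -2742)
b*N(y) = -2742*(-4) = 10968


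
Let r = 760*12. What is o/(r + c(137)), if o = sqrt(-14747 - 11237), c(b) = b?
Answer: 8*I*sqrt(406)/9257 ≈ 0.017413*I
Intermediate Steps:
r = 9120
o = 8*I*sqrt(406) (o = sqrt(-25984) = 8*I*sqrt(406) ≈ 161.2*I)
o/(r + c(137)) = (8*I*sqrt(406))/(9120 + 137) = (8*I*sqrt(406))/9257 = (8*I*sqrt(406))*(1/9257) = 8*I*sqrt(406)/9257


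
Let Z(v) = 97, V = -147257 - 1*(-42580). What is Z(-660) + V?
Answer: -104580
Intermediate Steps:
V = -104677 (V = -147257 + 42580 = -104677)
Z(-660) + V = 97 - 104677 = -104580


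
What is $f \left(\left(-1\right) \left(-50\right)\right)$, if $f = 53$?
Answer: $2650$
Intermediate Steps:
$f \left(\left(-1\right) \left(-50\right)\right) = 53 \left(\left(-1\right) \left(-50\right)\right) = 53 \cdot 50 = 2650$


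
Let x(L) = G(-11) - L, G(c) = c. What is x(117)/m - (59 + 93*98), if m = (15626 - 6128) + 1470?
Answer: -12576199/1371 ≈ -9173.0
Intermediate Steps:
m = 10968 (m = 9498 + 1470 = 10968)
x(L) = -11 - L
x(117)/m - (59 + 93*98) = (-11 - 1*117)/10968 - (59 + 93*98) = (-11 - 117)*(1/10968) - (59 + 9114) = -128*1/10968 - 1*9173 = -16/1371 - 9173 = -12576199/1371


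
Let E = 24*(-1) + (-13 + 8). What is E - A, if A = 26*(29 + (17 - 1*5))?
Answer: -1095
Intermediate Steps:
E = -29 (E = -24 - 5 = -29)
A = 1066 (A = 26*(29 + (17 - 5)) = 26*(29 + 12) = 26*41 = 1066)
E - A = -29 - 1*1066 = -29 - 1066 = -1095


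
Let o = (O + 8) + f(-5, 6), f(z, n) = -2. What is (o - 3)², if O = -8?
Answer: 25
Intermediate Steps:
o = -2 (o = (-8 + 8) - 2 = 0 - 2 = -2)
(o - 3)² = (-2 - 3)² = (-5)² = 25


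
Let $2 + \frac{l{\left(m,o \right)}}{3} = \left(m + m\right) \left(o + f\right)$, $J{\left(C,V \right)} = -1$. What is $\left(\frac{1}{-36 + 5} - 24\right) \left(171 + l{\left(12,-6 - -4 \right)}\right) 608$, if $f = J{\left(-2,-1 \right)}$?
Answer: $\frac{23100960}{31} \approx 7.4519 \cdot 10^{5}$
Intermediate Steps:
$f = -1$
$l{\left(m,o \right)} = -6 + 6 m \left(-1 + o\right)$ ($l{\left(m,o \right)} = -6 + 3 \left(m + m\right) \left(o - 1\right) = -6 + 3 \cdot 2 m \left(-1 + o\right) = -6 + 6 m \left(-1 + o\right)$)
$\left(\frac{1}{-36 + 5} - 24\right) \left(171 + l{\left(12,-6 - -4 \right)}\right) 608 = \left(\frac{1}{-36 + 5} - 24\right) \left(171 - \left(78 - 72 \left(-6 - -4\right)\right)\right) 608 = \left(\frac{1}{-31} - 24\right) \left(171 - \left(78 - 72 \left(-6 + 4\right)\right)\right) 608 = \left(- \frac{1}{31} - 24\right) \left(171 - \left(78 + 144\right)\right) 608 = - \frac{745 \left(171 - 222\right)}{31} \cdot 608 = \left(- \frac{745}{31}\right) \left(-51\right) 608 = \frac{37995}{31} \cdot 608 = \frac{23100960}{31}$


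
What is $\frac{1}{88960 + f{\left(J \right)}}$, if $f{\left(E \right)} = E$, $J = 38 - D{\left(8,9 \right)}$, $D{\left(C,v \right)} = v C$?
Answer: $\frac{1}{88926} \approx 1.1245 \cdot 10^{-5}$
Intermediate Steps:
$D{\left(C,v \right)} = C v$
$J = -34$ ($J = 38 - 8 \cdot 9 = 38 - 72 = -34$)
$\frac{1}{88960 + f{\left(J \right)}} = \frac{1}{88960 - 34} = \frac{1}{88926}$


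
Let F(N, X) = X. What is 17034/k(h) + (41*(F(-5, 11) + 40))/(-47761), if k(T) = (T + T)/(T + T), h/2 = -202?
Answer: 813558783/47761 ≈ 17034.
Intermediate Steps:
h = -404 (h = 2*(-202) = -404)
k(T) = 1 (k(T) = (2*T)/((2*T)) = (2*T)*(1/(2*T)) = 1)
17034/k(h) + (41*(F(-5, 11) + 40))/(-47761) = 17034/1 + (41*(11 + 40))/(-47761) = 17034*1 + (41*51)*(-1/47761) = 17034 + 2091*(-1/47761) = 17034 - 2091/47761 = 813558783/47761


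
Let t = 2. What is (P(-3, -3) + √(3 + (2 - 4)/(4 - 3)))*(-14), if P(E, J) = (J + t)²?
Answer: -28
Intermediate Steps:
P(E, J) = (2 + J)² (P(E, J) = (J + 2)² = (2 + J)²)
(P(-3, -3) + √(3 + (2 - 4)/(4 - 3)))*(-14) = ((2 - 3)² + √(3 + (2 - 4)/(4 - 3)))*(-14) = ((-1)² + √(3 - 2/1))*(-14) = (1 + √(3 - 2*1))*(-14) = (1 + √(3 - 2))*(-14) = (1 + √1)*(-14) = (1 + 1)*(-14) = 2*(-14) = -28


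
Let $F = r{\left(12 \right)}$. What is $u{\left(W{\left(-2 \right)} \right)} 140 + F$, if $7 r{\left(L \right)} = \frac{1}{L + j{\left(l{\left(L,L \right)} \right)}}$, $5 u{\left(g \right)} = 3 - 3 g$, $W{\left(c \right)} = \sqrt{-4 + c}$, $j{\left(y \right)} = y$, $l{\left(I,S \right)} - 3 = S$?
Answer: $\frac{15877}{189} - 84 i \sqrt{6} \approx 84.005 - 205.76 i$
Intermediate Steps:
$l{\left(I,S \right)} = 3 + S$
$u{\left(g \right)} = \frac{3}{5} - \frac{3 g}{5}$ ($u{\left(g \right)} = \frac{3 - 3 g}{5} = \frac{3}{5} - \frac{3 g}{5}$)
$r{\left(L \right)} = \frac{1}{7 \left(3 + 2 L\right)}$ ($r{\left(L \right)} = \frac{1}{7 \left(L + \left(3 + L\right)\right)} = \frac{1}{7 \left(3 + 2 L\right)}$)
$F = \frac{1}{189}$ ($F = \frac{1}{7 \left(3 + 2 \cdot 12\right)} = \frac{1}{7 \left(3 + 24\right)} = \frac{1}{7 \cdot 27} = \frac{1}{7} \cdot \frac{1}{27} = \frac{1}{189} \approx 0.005291$)
$u{\left(W{\left(-2 \right)} \right)} 140 + F = \left(\frac{3}{5} - \frac{3 \sqrt{-4 - 2}}{5}\right) 140 + \frac{1}{189} = \left(\frac{3}{5} - \frac{3 \sqrt{-6}}{5}\right) 140 + \frac{1}{189} = \left(\frac{3}{5} - \frac{3 i \sqrt{6}}{5}\right) 140 + \frac{1}{189} = \left(84 - 84 i \sqrt{6}\right) + \frac{1}{189} = \frac{15877}{189} - 84 i \sqrt{6}$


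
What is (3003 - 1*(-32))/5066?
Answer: 3035/5066 ≈ 0.59909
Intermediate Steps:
(3003 - 1*(-32))/5066 = (3003 + 32)*(1/5066) = 3035*(1/5066) = 3035/5066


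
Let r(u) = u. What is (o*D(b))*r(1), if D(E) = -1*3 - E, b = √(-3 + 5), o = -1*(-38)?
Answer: -114 - 38*√2 ≈ -167.74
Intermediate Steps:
o = 38
b = √2 ≈ 1.4142
D(E) = -3 - E
(o*D(b))*r(1) = (38*(-3 - √2))*1 = (-114 - 38*√2)*1 = -114 - 38*√2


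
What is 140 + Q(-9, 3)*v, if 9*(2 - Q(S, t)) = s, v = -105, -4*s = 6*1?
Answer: -175/2 ≈ -87.500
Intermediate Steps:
s = -3/2 ≈ -1.5000
Q(S, t) = 13/6 (Q(S, t) = 2 - 1/9*(-3/2) = 2 + 1/6 = 13/6)
140 + Q(-9, 3)*v = 140 + (13/6)*(-105) = 140 - 455/2 = -175/2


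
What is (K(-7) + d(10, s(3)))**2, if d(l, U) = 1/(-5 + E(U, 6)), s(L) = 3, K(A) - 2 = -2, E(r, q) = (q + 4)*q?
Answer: 1/3025 ≈ 0.00033058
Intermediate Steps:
E(r, q) = q*(4 + q) (E(r, q) = (4 + q)*q = q*(4 + q))
K(A) = 0 (K(A) = 2 - 2 = 0)
d(l, U) = 1/55 (d(l, U) = 1/(-5 + 6*(4 + 6)) = 1/(-5 + 6*10) = 1/(-5 + 60) = 1/55)
(K(-7) + d(10, s(3)))**2 = (0 + 1/55)**2 = (1/55)**2 = 1/3025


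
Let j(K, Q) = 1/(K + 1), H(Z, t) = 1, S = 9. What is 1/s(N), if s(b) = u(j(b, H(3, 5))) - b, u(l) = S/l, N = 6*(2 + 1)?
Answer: 1/153 ≈ 0.0065359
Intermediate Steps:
j(K, Q) = 1/(1 + K)
N = 18 (N = 6*3 = 18)
u(l) = 9/l
s(b) = 9 + 8*b (s(b) = 9/(1/(1 + b)) - b = 9*(1 + b) - b = (9 + 9*b) - b = 9 + 8*b)
1/s(N) = 1/(9 + 8*18) = 1/(9 + 144) = 1/153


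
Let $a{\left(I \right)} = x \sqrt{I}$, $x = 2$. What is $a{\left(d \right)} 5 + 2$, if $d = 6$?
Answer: $2 + 10 \sqrt{6} \approx 26.495$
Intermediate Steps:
$a{\left(I \right)} = 2 \sqrt{I}$
$a{\left(d \right)} 5 + 2 = 2 \sqrt{6} \cdot 5 + 2 = 10 \sqrt{6} + 2 = 2 + 10 \sqrt{6}$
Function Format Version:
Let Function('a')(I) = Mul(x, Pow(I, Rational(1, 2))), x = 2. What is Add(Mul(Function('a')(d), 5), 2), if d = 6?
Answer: Add(2, Mul(10, Pow(6, Rational(1, 2)))) ≈ 26.495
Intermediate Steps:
Function('a')(I) = Mul(2, Pow(I, Rational(1, 2)))
Add(Mul(Function('a')(d), 5), 2) = Add(Mul(Mul(2, Pow(6, Rational(1, 2))), 5), 2) = Add(Mul(10, Pow(6, Rational(1, 2))), 2) = Add(2, Mul(10, Pow(6, Rational(1, 2))))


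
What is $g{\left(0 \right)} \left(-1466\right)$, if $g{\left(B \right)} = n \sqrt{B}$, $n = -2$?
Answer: $0$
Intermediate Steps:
$g{\left(B \right)} = - 2 \sqrt{B}$
$g{\left(0 \right)} \left(-1466\right) = - 2 \sqrt{0} \left(-1466\right) = \left(-2\right) 0 \left(-1466\right) = 0 \left(-1466\right) = 0$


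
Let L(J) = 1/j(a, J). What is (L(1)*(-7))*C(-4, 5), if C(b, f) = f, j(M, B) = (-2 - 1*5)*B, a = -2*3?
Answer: 5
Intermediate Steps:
a = -6
j(M, B) = -7*B (j(M, B) = (-2 - 5)*B = -7*B)
L(J) = -1/(7*J) (L(J) = 1/(-7*J) = -1/(7*J))
(L(1)*(-7))*C(-4, 5) = (-⅐/1*(-7))*5 = (-⅐*1*(-7))*5 = -⅐*(-7)*5 = 1*5 = 5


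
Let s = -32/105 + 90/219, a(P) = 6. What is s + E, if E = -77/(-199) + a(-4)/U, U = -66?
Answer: 6748766/16778685 ≈ 0.40222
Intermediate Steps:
s = 814/7665 (s = -32*1/105 + 90*(1/219) = -32/105 + 30/73 = 814/7665 ≈ 0.10620)
E = 648/2189 (E = -77/(-199) + 6/(-66) = -77*(-1/199) + 6*(-1/66) = 77/199 - 1/11 = 648/2189 ≈ 0.29603)
s + E = 814/7665 + 648/2189 = 6748766/16778685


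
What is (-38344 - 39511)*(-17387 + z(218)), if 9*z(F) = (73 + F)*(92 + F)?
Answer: 1719894805/3 ≈ 5.7330e+8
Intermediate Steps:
z(F) = (73 + F)*(92 + F)/9 (z(F) = ((73 + F)*(92 + F))/9 = (73 + F)*(92 + F)/9)
(-38344 - 39511)*(-17387 + z(218)) = (-38344 - 39511)*(-17387 + (6716/9 + (⅑)*218² + (55/3)*218)) = -77855*(-17387 + (6716/9 + (⅑)*47524 + 11990/3)) = -77855*(-17387 + (6716/9 + 47524/9 + 11990/3)) = -77855*(-17387 + 30070/3) = -77855*(-22091/3) = 1719894805/3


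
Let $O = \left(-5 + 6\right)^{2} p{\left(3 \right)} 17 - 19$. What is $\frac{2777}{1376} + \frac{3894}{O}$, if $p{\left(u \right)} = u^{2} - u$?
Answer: $\frac{5588635}{114208} \approx 48.934$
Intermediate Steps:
$O = 83$ ($O = \left(-5 + 6\right)^{2} \cdot 3 \left(-1 + 3\right) 17 - 19 = 1^{2} \cdot 3 \cdot 2 \cdot 17 - 19 = 1 \cdot 6 \cdot 17 - 19 = 6 \cdot 17 - 19 = 102 - 19 = 83$)
$\frac{2777}{1376} + \frac{3894}{O} = \frac{2777}{1376} + \frac{3894}{83} = \frac{5588635}{114208}$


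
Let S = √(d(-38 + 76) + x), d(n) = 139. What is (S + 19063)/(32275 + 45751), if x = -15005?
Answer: 19063/78026 + I*√14866/78026 ≈ 0.24432 + 0.0015626*I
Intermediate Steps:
S = I*√14866 (S = √(139 - 15005) = √(-14866) = I*√14866 ≈ 121.93*I)
(S + 19063)/(32275 + 45751) = (I*√14866 + 19063)/(32275 + 45751) = (19063 + I*√14866)/78026 = (19063 + I*√14866)*(1/78026) = 19063/78026 + I*√14866/78026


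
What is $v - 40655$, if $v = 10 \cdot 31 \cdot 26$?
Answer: $-32595$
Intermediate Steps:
$v = 8060$ ($v = 310 \cdot 26 = 8060$)
$v - 40655 = 8060 - 40655 = -32595$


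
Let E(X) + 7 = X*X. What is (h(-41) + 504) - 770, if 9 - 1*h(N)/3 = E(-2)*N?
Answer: -608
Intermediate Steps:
E(X) = -7 + X² (E(X) = -7 + X*X = -7 + X²)
h(N) = 27 + 9*N (h(N) = 27 - 3*(-7 + (-2)²)*N = 27 - 3*(-7 + 4)*N = 27 - (-9)*N = 27 + 9*N)
(h(-41) + 504) - 770 = ((27 + 9*(-41)) + 504) - 770 = ((27 - 369) + 504) - 770 = (-342 + 504) - 770 = 162 - 770 = -608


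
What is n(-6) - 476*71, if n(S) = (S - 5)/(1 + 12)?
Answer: -439359/13 ≈ -33797.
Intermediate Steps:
n(S) = -5/13 + S/13 (n(S) = (-5 + S)/13 = (-5 + S)*(1/13) = -5/13 + S/13)
n(-6) - 476*71 = (-5/13 + (1/13)*(-6)) - 476*71 = (-5/13 - 6/13) - 33796 = -11/13 - 33796 = -439359/13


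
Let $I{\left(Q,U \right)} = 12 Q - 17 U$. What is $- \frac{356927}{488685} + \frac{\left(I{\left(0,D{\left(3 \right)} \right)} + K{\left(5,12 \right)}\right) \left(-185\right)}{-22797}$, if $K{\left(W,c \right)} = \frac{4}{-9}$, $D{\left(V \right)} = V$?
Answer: $- \frac{38363365682}{33421655835} \approx -1.1479$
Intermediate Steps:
$K{\left(W,c \right)} = - \frac{4}{9}$ ($K{\left(W,c \right)} = 4 \left(- \frac{1}{9}\right) = - \frac{4}{9}$)
$I{\left(Q,U \right)} = - 17 U + 12 Q$
$- \frac{356927}{488685} + \frac{\left(I{\left(0,D{\left(3 \right)} \right)} + K{\left(5,12 \right)}\right) \left(-185\right)}{-22797} = - \frac{356927}{488685} + \frac{\left(\left(\left(-17\right) 3 + 12 \cdot 0\right) - \frac{4}{9}\right) \left(-185\right)}{-22797} = \left(-356927\right) \frac{1}{488685} + \left(\left(-51 + 0\right) - \frac{4}{9}\right) \left(-185\right) \left(- \frac{1}{22797}\right) = - \frac{356927}{488685} + \left(-51 - \frac{4}{9}\right) \left(-185\right) \left(- \frac{1}{22797}\right) = - \frac{356927}{488685} + \left(- \frac{463}{9}\right) \left(-185\right) \left(- \frac{1}{22797}\right) = - \frac{356927}{488685} + \frac{85655}{9} \left(- \frac{1}{22797}\right) = - \frac{356927}{488685} - \frac{85655}{205173} = - \frac{38363365682}{33421655835}$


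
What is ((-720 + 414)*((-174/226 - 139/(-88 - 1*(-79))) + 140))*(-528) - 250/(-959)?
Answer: 2708140658522/108367 ≈ 2.4990e+7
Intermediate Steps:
((-720 + 414)*((-174/226 - 139/(-88 - 1*(-79))) + 140))*(-528) - 250/(-959) = -306*((-174*1/226 - 139/(-88 + 79)) + 140)*(-528) - 250*(-1/959) = -306*((-87/113 - 139/(-9)) + 140)*(-528) + 250/959 = -306*((-87/113 - 139*(-⅑)) + 140)*(-528) + 250/959 = -306*((-87/113 + 139/9) + 140)*(-528) + 250/959 = -306*(14924/1017 + 140)*(-528) + 250/959 = -306*157304/1017*(-528) + 250/959 = -5348336/113*(-528) + 250/959 = 2823921408/113 + 250/959 = 2708140658522/108367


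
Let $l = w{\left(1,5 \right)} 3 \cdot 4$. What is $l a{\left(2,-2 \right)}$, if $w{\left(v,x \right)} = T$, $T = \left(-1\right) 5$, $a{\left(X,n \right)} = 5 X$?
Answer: $-600$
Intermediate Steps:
$T = -5$
$w{\left(v,x \right)} = -5$
$l = -60$ ($l = \left(-5\right) 3 \cdot 4 = \left(-15\right) 4 = -60$)
$l a{\left(2,-2 \right)} = - 60 \cdot 5 \cdot 2 = \left(-60\right) 10 = -600$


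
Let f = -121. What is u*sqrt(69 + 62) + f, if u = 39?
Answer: -121 + 39*sqrt(131) ≈ 325.38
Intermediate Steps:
u*sqrt(69 + 62) + f = 39*sqrt(69 + 62) - 121 = 39*sqrt(131) - 121 = -121 + 39*sqrt(131)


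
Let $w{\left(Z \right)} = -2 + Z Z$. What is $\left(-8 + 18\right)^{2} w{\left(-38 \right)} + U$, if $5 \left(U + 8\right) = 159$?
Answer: $\frac{721119}{5} \approx 1.4422 \cdot 10^{5}$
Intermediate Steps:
$U = \frac{119}{5}$ ($U = -8 + \frac{1}{5} \cdot 159 = -8 + \frac{159}{5} = \frac{119}{5} \approx 23.8$)
$w{\left(Z \right)} = -2 + Z^{2}$
$\left(-8 + 18\right)^{2} w{\left(-38 \right)} + U = \left(-8 + 18\right)^{2} \left(-2 + \left(-38\right)^{2}\right) + \frac{119}{5} = 10^{2} \left(-2 + 1444\right) + \frac{119}{5} = 100 \cdot 1442 + \frac{119}{5} = 144200 + \frac{119}{5} = \frac{721119}{5}$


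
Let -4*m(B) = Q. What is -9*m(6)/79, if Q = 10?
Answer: 45/158 ≈ 0.28481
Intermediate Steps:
m(B) = -5/2 (m(B) = -¼*10 = -5/2)
-9*m(6)/79 = -9*(-5/2)/79 = (45/2)*(1/79) = 45/158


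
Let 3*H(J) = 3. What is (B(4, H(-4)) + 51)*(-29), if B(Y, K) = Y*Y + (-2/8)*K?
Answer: -7743/4 ≈ -1935.8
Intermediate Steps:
H(J) = 1 (H(J) = (⅓)*3 = 1)
B(Y, K) = Y² - K/4 (B(Y, K) = Y² + (-2*⅛)*K = Y² - K/4)
(B(4, H(-4)) + 51)*(-29) = ((4² - ¼*1) + 51)*(-29) = ((16 - ¼) + 51)*(-29) = (63/4 + 51)*(-29) = (267/4)*(-29) = -7743/4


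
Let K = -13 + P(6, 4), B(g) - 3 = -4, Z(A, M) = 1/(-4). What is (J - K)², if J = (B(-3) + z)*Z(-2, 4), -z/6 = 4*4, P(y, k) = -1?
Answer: 23409/16 ≈ 1463.1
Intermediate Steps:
z = -96 (z = -24*4 = -6*16 = -96)
Z(A, M) = -¼
B(g) = -1 (B(g) = 3 - 4 = -1)
J = 97/4 (J = (-1 - 96)*(-¼) = -97*(-¼) = 97/4 ≈ 24.250)
K = -14 (K = -13 - 1 = -14)
(J - K)² = (97/4 - 1*(-14))² = (97/4 + 14)² = (153/4)² = 23409/16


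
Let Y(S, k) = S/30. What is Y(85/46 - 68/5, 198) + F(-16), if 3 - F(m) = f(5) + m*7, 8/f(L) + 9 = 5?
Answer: 268199/2300 ≈ 116.61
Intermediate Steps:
f(L) = -2 (f(L) = 8/(-9 + 5) = 8/(-4) = 8*(-¼) = -2)
F(m) = 5 - 7*m (F(m) = 3 - (-2 + m*7) = 3 - (-2 + 7*m) = 3 + (2 - 7*m) = 5 - 7*m)
Y(S, k) = S/30 (Y(S, k) = S*(1/30) = S/30)
Y(85/46 - 68/5, 198) + F(-16) = (85/46 - 68/5)/30 + (5 - 7*(-16)) = (85*(1/46) - 68*⅕)/30 + (5 + 112) = (85/46 - 68/5)/30 + 117 = (1/30)*(-2703/230) + 117 = -901/2300 + 117 = 268199/2300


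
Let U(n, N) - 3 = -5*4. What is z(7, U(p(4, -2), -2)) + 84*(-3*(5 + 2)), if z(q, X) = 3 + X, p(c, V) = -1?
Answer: -1778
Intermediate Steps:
U(n, N) = -17 (U(n, N) = 3 - 5*4 = 3 - 20 = -17)
z(7, U(p(4, -2), -2)) + 84*(-3*(5 + 2)) = (3 - 17) + 84*(-3*(5 + 2)) = -14 + 84*(-3*7) = -14 + 84*(-21) = -14 - 1764 = -1778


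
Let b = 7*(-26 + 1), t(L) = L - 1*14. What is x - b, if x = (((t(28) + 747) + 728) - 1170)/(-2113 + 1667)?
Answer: 77731/446 ≈ 174.28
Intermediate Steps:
t(L) = -14 + L (t(L) = L - 14 = -14 + L)
b = -175 (b = 7*(-25) = -175)
x = -319/446 (x = ((((-14 + 28) + 747) + 728) - 1170)/(-2113 + 1667) = (((14 + 747) + 728) - 1170)/(-446) = ((761 + 728) - 1170)*(-1/446) = (1489 - 1170)*(-1/446) = 319*(-1/446) = -319/446 ≈ -0.71525)
x - b = -319/446 - 1*(-175) = -319/446 + 175 = 77731/446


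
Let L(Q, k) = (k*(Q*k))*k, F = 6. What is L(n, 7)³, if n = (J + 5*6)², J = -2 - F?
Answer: 4575288087713728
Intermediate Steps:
J = -8 (J = -2 - 1*6 = -2 - 6 = -8)
n = 484 (n = (-8 + 5*6)² = (-8 + 30)² = 22² = 484)
L(Q, k) = Q*k³ (L(Q, k) = (Q*k²)*k = Q*k³)
L(n, 7)³ = (484*7³)³ = (484*343)³ = 166012³ = 4575288087713728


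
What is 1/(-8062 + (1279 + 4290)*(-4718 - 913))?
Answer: -1/31367101 ≈ -3.1881e-8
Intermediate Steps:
1/(-8062 + (1279 + 4290)*(-4718 - 913)) = 1/(-8062 + 5569*(-5631)) = 1/(-8062 - 31359039) = 1/(-31367101) = -1/31367101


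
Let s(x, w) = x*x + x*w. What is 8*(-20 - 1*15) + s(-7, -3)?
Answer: -210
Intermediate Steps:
s(x, w) = x² + w*x
8*(-20 - 1*15) + s(-7, -3) = 8*(-20 - 1*15) - 7*(-3 - 7) = 8*(-20 - 15) - 7*(-10) = 8*(-35) + 70 = -280 + 70 = -210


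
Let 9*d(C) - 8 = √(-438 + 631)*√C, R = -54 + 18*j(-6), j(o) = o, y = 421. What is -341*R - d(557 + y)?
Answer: 497170/9 - √188754/9 ≈ 55193.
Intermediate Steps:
R = -162 (R = -54 + 18*(-6) = -54 - 108 = -162)
d(C) = 8/9 + √193*√C/9 (d(C) = 8/9 + (√(-438 + 631)*√C)/9 = 8/9 + (√193*√C)/9 = 8/9 + √193*√C/9)
-341*R - d(557 + y) = -341*(-162) - (8/9 + √193*√(557 + 421)/9) = 55242 - (8/9 + √193*√978/9) = 55242 - (8/9 + √188754/9) = 55242 + (-8/9 - √188754/9) = 497170/9 - √188754/9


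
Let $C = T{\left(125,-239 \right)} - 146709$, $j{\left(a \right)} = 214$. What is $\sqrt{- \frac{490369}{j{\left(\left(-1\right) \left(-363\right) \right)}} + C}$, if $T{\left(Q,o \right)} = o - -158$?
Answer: $\frac{i \sqrt{6827333806}}{214} \approx 386.11 i$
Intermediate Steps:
$T{\left(Q,o \right)} = 158 + o$ ($T{\left(Q,o \right)} = o + 158 = 158 + o$)
$C = -146790$ ($C = \left(158 - 239\right) - 146709 = -81 - 146709 = -146790$)
$\sqrt{- \frac{490369}{j{\left(\left(-1\right) \left(-363\right) \right)}} + C} = \sqrt{- \frac{490369}{214} - 146790} = \sqrt{- \frac{31903429}{214}} = \frac{i \sqrt{6827333806}}{214}$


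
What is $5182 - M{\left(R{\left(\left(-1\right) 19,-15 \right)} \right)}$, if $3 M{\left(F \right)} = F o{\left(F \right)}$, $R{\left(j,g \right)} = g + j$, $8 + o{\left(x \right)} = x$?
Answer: $4706$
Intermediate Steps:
$o{\left(x \right)} = -8 + x$
$M{\left(F \right)} = \frac{F \left(-8 + F\right)}{3}$
$5182 - M{\left(R{\left(\left(-1\right) 19,-15 \right)} \right)} = 5182 - \frac{\left(-15 - 19\right) \left(-8 - 34\right)}{3} = 5182 - \frac{1}{3} \left(-34\right) \left(-8 - 34\right) = 5182 - \frac{1}{3} \left(-34\right) \left(-42\right) = 5182 - 476 = 4706$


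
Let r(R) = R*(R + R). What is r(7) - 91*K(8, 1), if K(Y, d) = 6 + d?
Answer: -539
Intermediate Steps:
r(R) = 2*R**2 (r(R) = R*(2*R) = 2*R**2)
r(7) - 91*K(8, 1) = 2*7**2 - 91*(6 + 1) = 2*49 - 91*7 = 98 - 637 = -539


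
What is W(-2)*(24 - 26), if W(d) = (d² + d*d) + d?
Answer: -12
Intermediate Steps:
W(d) = d + 2*d² (W(d) = (d² + d²) + d = 2*d² + d = d + 2*d²)
W(-2)*(24 - 26) = (-2*(1 + 2*(-2)))*(24 - 26) = -2*(1 - 4)*(-2) = -2*(-3)*(-2) = 6*(-2) = -12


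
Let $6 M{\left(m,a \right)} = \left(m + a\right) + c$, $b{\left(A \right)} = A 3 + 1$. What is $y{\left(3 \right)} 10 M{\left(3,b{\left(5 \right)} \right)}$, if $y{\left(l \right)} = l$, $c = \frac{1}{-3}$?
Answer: $\frac{280}{3} \approx 93.333$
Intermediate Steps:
$c = - \frac{1}{3} \approx -0.33333$
$b{\left(A \right)} = 1 + 3 A$ ($b{\left(A \right)} = 3 A + 1 = 1 + 3 A$)
$M{\left(m,a \right)} = - \frac{1}{18} + \frac{a}{6} + \frac{m}{6}$ ($M{\left(m,a \right)} = \frac{\left(m + a\right) - \frac{1}{3}}{6} = \frac{\left(a + m\right) - \frac{1}{3}}{6} = \frac{- \frac{1}{3} + a + m}{6} = - \frac{1}{18} + \frac{a}{6} + \frac{m}{6}$)
$y{\left(3 \right)} 10 M{\left(3,b{\left(5 \right)} \right)} = 3 \cdot 10 \left(- \frac{1}{18} + \frac{1 + 3 \cdot 5}{6} + \frac{1}{6} \cdot 3\right) = 30 \left(- \frac{1}{18} + \frac{1 + 15}{6} + \frac{1}{2}\right) = 30 \left(- \frac{1}{18} + \frac{1}{6} \cdot 16 + \frac{1}{2}\right) = 30 \left(- \frac{1}{18} + \frac{8}{3} + \frac{1}{2}\right) = 30 \cdot \frac{28}{9} = \frac{280}{3}$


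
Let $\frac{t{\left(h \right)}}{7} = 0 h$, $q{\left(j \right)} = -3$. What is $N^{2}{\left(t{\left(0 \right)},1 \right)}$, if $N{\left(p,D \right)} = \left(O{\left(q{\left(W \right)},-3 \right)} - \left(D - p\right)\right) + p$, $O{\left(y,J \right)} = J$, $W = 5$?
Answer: $16$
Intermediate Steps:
$t{\left(h \right)} = 0$ ($t{\left(h \right)} = 7 \cdot 0 h = 7 \cdot 0 = 0$)
$N{\left(p,D \right)} = -3 - D + 2 p$ ($N{\left(p,D \right)} = \left(-3 - \left(D - p\right)\right) + p = \left(-3 + p - D\right) + p = -3 - D + 2 p$)
$N^{2}{\left(t{\left(0 \right)},1 \right)} = \left(-3 - 1 + 2 \cdot 0\right)^{2} = \left(-3 - 1 + 0\right)^{2} = \left(-4\right)^{2} = 16$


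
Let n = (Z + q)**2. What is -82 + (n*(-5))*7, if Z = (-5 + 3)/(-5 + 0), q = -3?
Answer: -1593/5 ≈ -318.60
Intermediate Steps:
Z = 2/5 (Z = -2/(-5) = -2*(-1/5) = 2/5 ≈ 0.40000)
n = 169/25 (n = (2/5 - 3)**2 = (-13/5)**2 = 169/25 ≈ 6.7600)
-82 + (n*(-5))*7 = -82 + ((169/25)*(-5))*7 = -82 - 169/5*7 = -82 - 1183/5 = -1593/5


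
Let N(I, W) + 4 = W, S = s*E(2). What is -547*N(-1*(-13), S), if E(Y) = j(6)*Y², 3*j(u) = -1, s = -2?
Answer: 2188/3 ≈ 729.33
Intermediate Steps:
j(u) = -⅓ (j(u) = (⅓)*(-1) = -⅓)
E(Y) = -Y²/3
S = 8/3 (S = -(-2)*2²/3 = -(-2)*4/3 = -2*(-4/3) = 8/3 ≈ 2.6667)
N(I, W) = -4 + W
-547*N(-1*(-13), S) = -547*(-4 + 8/3) = -547*(-4/3) = 2188/3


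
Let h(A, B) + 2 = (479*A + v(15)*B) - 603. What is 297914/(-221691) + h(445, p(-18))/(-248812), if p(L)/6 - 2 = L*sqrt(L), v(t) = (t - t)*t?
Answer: -60622500109/27579690546 ≈ -2.1981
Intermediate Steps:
v(t) = 0 (v(t) = 0*t = 0)
p(L) = 12 + 6*L**(3/2) (p(L) = 12 + 6*(L*sqrt(L)) = 12 + 6*L**(3/2))
h(A, B) = -605 + 479*A (h(A, B) = -2 + ((479*A + 0*B) - 603) = -2 + ((479*A + 0) - 603) = -2 + (479*A - 603) = -2 + (-603 + 479*A) = -605 + 479*A)
297914/(-221691) + h(445, p(-18))/(-248812) = 297914/(-221691) + (-605 + 479*445)/(-248812) = 297914*(-1/221691) + (-605 + 213155)*(-1/248812) = -297914/221691 + 212550*(-1/248812) = -297914/221691 - 106275/124406 = -60622500109/27579690546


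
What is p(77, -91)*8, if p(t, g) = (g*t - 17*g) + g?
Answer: -44408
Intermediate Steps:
p(t, g) = -16*g + g*t (p(t, g) = (-17*g + g*t) + g = -16*g + g*t)
p(77, -91)*8 = -91*(-16 + 77)*8 = -91*61*8 = -5551*8 = -44408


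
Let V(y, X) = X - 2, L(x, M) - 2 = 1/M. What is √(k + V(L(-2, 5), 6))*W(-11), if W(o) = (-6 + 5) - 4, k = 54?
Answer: -5*√58 ≈ -38.079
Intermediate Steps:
L(x, M) = 2 + 1/M
V(y, X) = -2 + X
W(o) = -5 (W(o) = -1 - 4 = -5)
√(k + V(L(-2, 5), 6))*W(-11) = √(54 + (-2 + 6))*(-5) = √(54 + 4)*(-5) = √58*(-5) = -5*√58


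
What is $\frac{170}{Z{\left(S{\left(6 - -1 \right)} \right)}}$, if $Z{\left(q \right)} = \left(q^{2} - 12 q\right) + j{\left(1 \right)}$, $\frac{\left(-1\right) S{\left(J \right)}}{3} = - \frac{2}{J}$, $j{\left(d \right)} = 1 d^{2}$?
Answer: $- \frac{8330}{419} \approx -19.881$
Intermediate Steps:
$j{\left(d \right)} = d^{2}$
$S{\left(J \right)} = \frac{6}{J}$ ($S{\left(J \right)} = - 3 \left(- \frac{2}{J}\right) = \frac{6}{J}$)
$Z{\left(q \right)} = 1 + q^{2} - 12 q$ ($Z{\left(q \right)} = \left(q^{2} - 12 q\right) + 1^{2} = \left(q^{2} - 12 q\right) + 1 = 1 + q^{2} - 12 q$)
$\frac{170}{Z{\left(S{\left(6 - -1 \right)} \right)}} = \frac{170}{1 + \left(\frac{6}{6 - -1}\right)^{2} - 12 \frac{6}{6 - -1}} = \frac{170}{1 + \left(\frac{6}{6 + 1}\right)^{2} - 12 \frac{6}{6 + 1}} = \frac{170}{1 + \left(\frac{6}{7}\right)^{2} - 12 \cdot \frac{6}{7}} = \frac{170}{1 + \left(6 \cdot \frac{1}{7}\right)^{2} - 12 \cdot 6 \cdot \frac{1}{7}} = \frac{170}{1 + \left(\frac{6}{7}\right)^{2} - \frac{72}{7}} = \frac{170}{1 + \frac{36}{49} - \frac{72}{7}} = \frac{170}{- \frac{419}{49}} = 170 \left(- \frac{49}{419}\right) = - \frac{8330}{419}$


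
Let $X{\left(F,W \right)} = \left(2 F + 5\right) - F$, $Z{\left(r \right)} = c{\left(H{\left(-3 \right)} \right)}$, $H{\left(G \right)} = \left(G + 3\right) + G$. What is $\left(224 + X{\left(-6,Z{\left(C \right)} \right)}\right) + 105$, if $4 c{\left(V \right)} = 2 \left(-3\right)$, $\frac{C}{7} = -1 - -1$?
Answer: $328$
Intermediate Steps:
$C = 0$ ($C = 7 \left(-1 - -1\right) = 7 \left(-1 + 1\right) = 7 \cdot 0 = 0$)
$H{\left(G \right)} = 3 + 2 G$ ($H{\left(G \right)} = \left(3 + G\right) + G = 3 + 2 G$)
$c{\left(V \right)} = - \frac{3}{2}$ ($c{\left(V \right)} = \frac{2 \left(-3\right)}{4} = \frac{1}{4} \left(-6\right) = - \frac{3}{2}$)
$Z{\left(r \right)} = - \frac{3}{2}$
$X{\left(F,W \right)} = 5 + F$ ($X{\left(F,W \right)} = \left(5 + 2 F\right) - F = 5 + F$)
$\left(224 + X{\left(-6,Z{\left(C \right)} \right)}\right) + 105 = \left(224 + \left(5 - 6\right)\right) + 105 = \left(224 - 1\right) + 105 = 223 + 105 = 328$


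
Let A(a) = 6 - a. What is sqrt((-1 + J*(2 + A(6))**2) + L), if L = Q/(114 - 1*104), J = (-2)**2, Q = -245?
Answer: I*sqrt(38)/2 ≈ 3.0822*I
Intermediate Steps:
J = 4
L = -49/2 (L = -245/(114 - 1*104) = -245/(114 - 104) = -245/10 = -245*1/10 = -49/2 ≈ -24.500)
sqrt((-1 + J*(2 + A(6))**2) + L) = sqrt((-1 + 4*(2 + (6 - 1*6))**2) - 49/2) = sqrt((-1 + 4*(2 + (6 - 6))**2) - 49/2) = sqrt((-1 + 4*(2 + 0)**2) - 49/2) = sqrt((-1 + 4*2**2) - 49/2) = sqrt((-1 + 4*4) - 49/2) = sqrt((-1 + 16) - 49/2) = sqrt(15 - 49/2) = sqrt(-19/2) = I*sqrt(38)/2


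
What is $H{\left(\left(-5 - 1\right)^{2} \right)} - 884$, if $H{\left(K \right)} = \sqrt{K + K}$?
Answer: $-884 + 6 \sqrt{2} \approx -875.51$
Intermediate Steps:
$H{\left(K \right)} = \sqrt{2} \sqrt{K}$ ($H{\left(K \right)} = \sqrt{2 K} = \sqrt{2} \sqrt{K}$)
$H{\left(\left(-5 - 1\right)^{2} \right)} - 884 = \sqrt{2} \sqrt{\left(-5 - 1\right)^{2}} - 884 = \sqrt{2} \sqrt{\left(-6\right)^{2}} - 884 = \sqrt{2} \sqrt{36} - 884 = \sqrt{2} \cdot 6 - 884 = 6 \sqrt{2} - 884 = -884 + 6 \sqrt{2}$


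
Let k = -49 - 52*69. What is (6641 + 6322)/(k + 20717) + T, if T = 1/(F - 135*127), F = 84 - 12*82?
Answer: 46780051/61641720 ≈ 0.75890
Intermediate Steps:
F = -900 (F = 84 - 984 = -900)
T = -1/18045 (T = 1/(-900 - 135*127) = 1/(-900 - 17145) = 1/(-18045) = -1/18045 ≈ -5.5417e-5)
k = -3637 (k = -49 - 3588 = -3637)
(6641 + 6322)/(k + 20717) + T = (6641 + 6322)/(-3637 + 20717) - 1/18045 = 12963/17080 - 1/18045 = 46780051/61641720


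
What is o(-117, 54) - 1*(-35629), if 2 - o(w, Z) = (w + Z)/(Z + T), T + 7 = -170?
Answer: 1460850/41 ≈ 35631.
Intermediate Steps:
T = -177 (T = -7 - 170 = -177)
o(w, Z) = 2 - (Z + w)/(-177 + Z) (o(w, Z) = 2 - (w + Z)/(Z - 177) = 2 - (Z + w)/(-177 + Z))
o(-117, 54) - 1*(-35629) = (-354 + 54 - 1*(-117))/(-177 + 54) - 1*(-35629) = (-354 + 54 + 117)/(-123) + 35629 = -1/123*(-183) + 35629 = 61/41 + 35629 = 1460850/41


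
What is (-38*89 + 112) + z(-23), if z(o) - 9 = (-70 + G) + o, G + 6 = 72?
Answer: -3288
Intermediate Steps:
G = 66 (G = -6 + 72 = 66)
z(o) = 5 + o (z(o) = 9 + ((-70 + 66) + o) = 9 + (-4 + o) = 5 + o)
(-38*89 + 112) + z(-23) = (-38*89 + 112) + (5 - 23) = (-3382 + 112) - 18 = -3270 - 18 = -3288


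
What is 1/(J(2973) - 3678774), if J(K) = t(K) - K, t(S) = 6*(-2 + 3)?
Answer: -1/3681741 ≈ -2.7161e-7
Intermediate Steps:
t(S) = 6 (t(S) = 6*1 = 6)
J(K) = 6 - K
1/(J(2973) - 3678774) = 1/((6 - 1*2973) - 3678774) = 1/((6 - 2973) - 3678774) = 1/(-2967 - 3678774) = 1/(-3681741) = -1/3681741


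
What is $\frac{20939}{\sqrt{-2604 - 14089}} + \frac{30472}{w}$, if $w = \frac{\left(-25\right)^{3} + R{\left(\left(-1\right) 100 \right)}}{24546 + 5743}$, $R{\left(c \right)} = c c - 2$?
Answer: $- \frac{922966408}{5627} - \frac{20939 i \sqrt{16693}}{16693} \approx -1.6402 \cdot 10^{5} - 162.06 i$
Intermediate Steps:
$R{\left(c \right)} = -2 + c^{2}$ ($R{\left(c \right)} = c^{2} - 2 = -2 + c^{2}$)
$w = - \frac{5627}{30289}$ ($w = \frac{\left(-25\right)^{3} - \left(2 - \left(\left(-1\right) 100\right)^{2}\right)}{24546 + 5743} = \frac{-15625 - \left(2 - \left(-100\right)^{2}\right)}{30289} = \left(-15625 + \left(-2 + 10000\right)\right) \frac{1}{30289} = \left(-15625 + 9998\right) \frac{1}{30289} = \left(-5627\right) \frac{1}{30289} = - \frac{5627}{30289} \approx -0.18578$)
$\frac{20939}{\sqrt{-2604 - 14089}} + \frac{30472}{w} = \frac{20939}{\sqrt{-2604 - 14089}} + \frac{30472}{- \frac{5627}{30289}} = \frac{20939}{\sqrt{-16693}} + 30472 \left(- \frac{30289}{5627}\right) = \frac{20939}{i \sqrt{16693}} - \frac{922966408}{5627} = 20939 \left(- \frac{i \sqrt{16693}}{16693}\right) - \frac{922966408}{5627} = - \frac{20939 i \sqrt{16693}}{16693} - \frac{922966408}{5627} = - \frac{922966408}{5627} - \frac{20939 i \sqrt{16693}}{16693}$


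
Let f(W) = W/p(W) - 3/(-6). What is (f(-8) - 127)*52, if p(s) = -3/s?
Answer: -23062/3 ≈ -7687.3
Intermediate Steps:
f(W) = ½ - W²/3 (f(W) = W/((-3/W)) - 3/(-6) = W*(-W/3) - 3*(-⅙) = -W²/3 + ½ = ½ - W²/3)
(f(-8) - 127)*52 = ((½ - ⅓*(-8)²) - 127)*52 = ((½ - ⅓*64) - 127)*52 = ((½ - 64/3) - 127)*52 = (-125/6 - 127)*52 = -887/6*52 = -23062/3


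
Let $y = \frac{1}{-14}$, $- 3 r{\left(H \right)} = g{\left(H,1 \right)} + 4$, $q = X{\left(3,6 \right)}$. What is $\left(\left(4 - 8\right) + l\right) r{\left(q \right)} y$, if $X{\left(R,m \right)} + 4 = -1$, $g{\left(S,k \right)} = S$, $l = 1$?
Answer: $\frac{1}{14} \approx 0.071429$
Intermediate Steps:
$X{\left(R,m \right)} = -5$ ($X{\left(R,m \right)} = -4 - 1 = -5$)
$q = -5$
$r{\left(H \right)} = - \frac{4}{3} - \frac{H}{3}$ ($r{\left(H \right)} = - \frac{H + 4}{3} = - \frac{4 + H}{3} = - \frac{4}{3} - \frac{H}{3}$)
$y = - \frac{1}{14} \approx -0.071429$
$\left(\left(4 - 8\right) + l\right) r{\left(q \right)} y = \left(\left(4 - 8\right) + 1\right) \left(- \frac{4}{3} - - \frac{5}{3}\right) \left(- \frac{1}{14}\right) = \left(\left(4 - 8\right) + 1\right) \left(- \frac{4}{3} + \frac{5}{3}\right) \left(- \frac{1}{14}\right) = \left(-4 + 1\right) \frac{1}{3} \left(- \frac{1}{14}\right) = \left(-3\right) \frac{1}{3} \left(- \frac{1}{14}\right) = \left(-1\right) \left(- \frac{1}{14}\right) = \frac{1}{14}$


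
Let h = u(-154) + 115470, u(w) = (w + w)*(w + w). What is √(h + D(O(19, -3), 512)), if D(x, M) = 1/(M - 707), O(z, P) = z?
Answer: √7997950155/195 ≈ 458.62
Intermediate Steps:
u(w) = 4*w² (u(w) = (2*w)*(2*w) = 4*w²)
D(x, M) = 1/(-707 + M)
h = 210334 (h = 4*(-154)² + 115470 = 4*23716 + 115470 = 94864 + 115470 = 210334)
√(h + D(O(19, -3), 512)) = √(210334 + 1/(-707 + 512)) = √(210334 + 1/(-195)) = √(210334 - 1/195) = √(41015129/195) = √7997950155/195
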